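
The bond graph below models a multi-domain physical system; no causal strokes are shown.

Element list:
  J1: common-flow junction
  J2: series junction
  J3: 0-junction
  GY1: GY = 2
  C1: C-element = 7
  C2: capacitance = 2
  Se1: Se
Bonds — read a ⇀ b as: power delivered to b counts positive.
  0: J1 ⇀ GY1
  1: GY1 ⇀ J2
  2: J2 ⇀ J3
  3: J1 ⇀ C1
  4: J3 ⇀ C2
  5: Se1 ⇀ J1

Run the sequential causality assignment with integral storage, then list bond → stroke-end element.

bond 0 →GY1
bond 1 →GY1
bond 2 →J2
bond 3 →J1
bond 4 →J3
bond 5 →J1

#5 stroke→J1  (Se1: effort source, stroke at far end)
#3 stroke→J1  (C1: C, integral causality)
#0 stroke→GY1  (closing 1-jn rule on J1)
#1 stroke→GY1  (GY GY1: same side as bond 0)
#2 stroke→J2  (J2: bond 1 brought flow, rest push out)
#4 stroke→J3  (only one effort-in slot at J3)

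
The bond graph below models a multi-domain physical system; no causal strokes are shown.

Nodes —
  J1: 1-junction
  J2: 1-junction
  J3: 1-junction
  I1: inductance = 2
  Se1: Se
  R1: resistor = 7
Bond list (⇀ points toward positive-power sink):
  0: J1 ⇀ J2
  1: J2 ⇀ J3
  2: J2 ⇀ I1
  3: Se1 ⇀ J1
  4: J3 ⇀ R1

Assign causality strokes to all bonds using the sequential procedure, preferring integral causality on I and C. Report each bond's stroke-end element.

bond 0 stroke→J2
bond 1 stroke→J2
bond 2 stroke→I1
bond 3 stroke→J1
bond 4 stroke→J3

b3 →J1  (Se1: effort source, stroke at far end)
b0 →J2  (J1: last free bond brings flow in)
b2 →I1  (I1 outputs flow p/I1)
b1 →J2  (1-jn J2 has f-setter on 2)
b4 →J3  (J3 flow already set via bond 1)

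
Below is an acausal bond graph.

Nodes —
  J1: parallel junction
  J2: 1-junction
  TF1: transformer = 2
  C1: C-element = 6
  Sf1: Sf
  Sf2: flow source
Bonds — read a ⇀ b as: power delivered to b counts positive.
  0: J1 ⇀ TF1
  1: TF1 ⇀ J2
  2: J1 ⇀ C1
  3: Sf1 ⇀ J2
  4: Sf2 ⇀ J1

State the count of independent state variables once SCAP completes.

1  (C1 all integral)

bond 3 |Sf1  (Sf1: flow source, stroke at near end)
bond 4 |Sf2  (Sf2 fixes flow; stroke at Sf2)
bond 1 |J2  (common-f at J2 fixed by 3)
bond 0 |TF1  (through TF1, causality passes straight; one stroke at TF1)
bond 2 |J1  (only one effort-in slot at J1)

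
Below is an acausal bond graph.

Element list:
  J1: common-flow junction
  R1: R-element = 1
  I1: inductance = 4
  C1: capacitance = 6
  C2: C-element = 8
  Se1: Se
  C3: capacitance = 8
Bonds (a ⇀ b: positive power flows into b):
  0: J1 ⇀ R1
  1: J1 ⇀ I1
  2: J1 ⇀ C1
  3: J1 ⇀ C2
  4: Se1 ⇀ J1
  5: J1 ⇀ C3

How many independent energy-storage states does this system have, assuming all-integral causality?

bond 4 →J1  (Se1 (Se) sets effort on bond)
bond 1 →I1  (I1 integral (f out))
bond 0 →J1  (J1 flow already set via bond 1)
bond 2 →J1  (J1 flow already set via bond 1)
bond 3 →J1  (J1: bond 1 brought flow, rest push out)
bond 5 →J1  (J1 flow already set via bond 1)

4  (C1, C2, C3, I1 all integral)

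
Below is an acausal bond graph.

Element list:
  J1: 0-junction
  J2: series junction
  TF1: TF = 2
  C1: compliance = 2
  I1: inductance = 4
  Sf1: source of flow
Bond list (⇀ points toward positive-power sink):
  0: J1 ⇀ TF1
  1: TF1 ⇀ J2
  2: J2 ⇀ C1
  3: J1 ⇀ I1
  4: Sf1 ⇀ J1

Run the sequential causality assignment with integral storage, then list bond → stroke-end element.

bond 0 →J1
bond 1 →TF1
bond 2 →J2
bond 3 →I1
bond 4 →Sf1

bond 4 stroke at Sf1  (source Sf1 imposes f)
bond 2 stroke at J2  (C1: C, integral causality)
bond 1 stroke at TF1  (J2 needs exactly one f-in)
bond 0 stroke at J1  (through TF1, causality passes straight; one stroke at TF1)
bond 3 stroke at I1  (J1: bond 0 brought effort, rest push out)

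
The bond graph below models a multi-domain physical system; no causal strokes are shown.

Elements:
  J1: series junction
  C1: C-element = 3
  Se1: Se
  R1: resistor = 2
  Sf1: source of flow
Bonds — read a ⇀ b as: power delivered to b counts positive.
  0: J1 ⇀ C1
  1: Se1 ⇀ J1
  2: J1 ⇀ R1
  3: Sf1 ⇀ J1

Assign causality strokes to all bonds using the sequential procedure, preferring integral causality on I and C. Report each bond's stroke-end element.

bond 1 stroke at J1  (Se1 (Se) sets effort on bond)
bond 3 stroke at Sf1  (Sf1 fixes flow; stroke at Sf1)
bond 0 stroke at J1  (1-jn J1 has f-setter on 3)
bond 2 stroke at J1  (J1 flow already set via bond 3)

bond 0 |J1
bond 1 |J1
bond 2 |J1
bond 3 |Sf1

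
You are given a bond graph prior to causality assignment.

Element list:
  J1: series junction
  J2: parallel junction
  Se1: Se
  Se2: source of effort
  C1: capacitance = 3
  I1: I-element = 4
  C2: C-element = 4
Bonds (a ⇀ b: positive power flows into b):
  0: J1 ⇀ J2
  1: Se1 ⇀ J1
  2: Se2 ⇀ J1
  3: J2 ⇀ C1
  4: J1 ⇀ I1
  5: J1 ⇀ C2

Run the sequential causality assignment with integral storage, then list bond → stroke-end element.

#0 stroke at J1
#1 stroke at J1
#2 stroke at J1
#3 stroke at J2
#4 stroke at I1
#5 stroke at J1

bond 1 |J1  (Se1: effort source, stroke at far end)
bond 2 |J1  (source Se2 imposes e)
bond 3 |J2  (prefer integral on C1)
bond 0 |J1  (J2 effort already set via bond 3)
bond 4 |I1  (I1 integral (f out))
bond 5 |J1  (J1: bond 4 brought flow, rest push out)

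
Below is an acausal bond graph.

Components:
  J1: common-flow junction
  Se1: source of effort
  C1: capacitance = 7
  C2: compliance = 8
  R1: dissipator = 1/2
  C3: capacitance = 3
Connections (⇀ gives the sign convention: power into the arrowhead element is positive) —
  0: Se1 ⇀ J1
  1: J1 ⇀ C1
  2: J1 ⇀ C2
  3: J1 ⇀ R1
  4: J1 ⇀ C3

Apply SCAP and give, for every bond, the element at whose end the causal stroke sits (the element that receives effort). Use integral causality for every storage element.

bond 0 →J1  (source Se1 imposes e)
bond 1 →J1  (prefer integral on C1)
bond 2 →J1  (C2 outputs effort q/C2)
bond 4 →J1  (C3: C, integral causality)
bond 3 →R1  (J1: last free bond brings flow in)

bond 0 →J1
bond 1 →J1
bond 2 →J1
bond 3 →R1
bond 4 →J1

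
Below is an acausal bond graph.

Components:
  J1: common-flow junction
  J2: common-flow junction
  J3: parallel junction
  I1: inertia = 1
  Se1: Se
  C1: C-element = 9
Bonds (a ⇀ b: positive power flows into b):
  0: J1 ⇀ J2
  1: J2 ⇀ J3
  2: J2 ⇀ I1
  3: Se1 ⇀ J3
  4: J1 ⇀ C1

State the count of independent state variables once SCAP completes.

β3 |J3  (source Se1 imposes e)
β1 |J2  (J3: bond 3 brought effort, rest push out)
β2 |I1  (I1 outputs flow p/I1)
β0 |J2  (1-jn J2 has f-setter on 2)
β4 |J1  (common-f at J1 fixed by 0)

2  (C1, I1 all integral)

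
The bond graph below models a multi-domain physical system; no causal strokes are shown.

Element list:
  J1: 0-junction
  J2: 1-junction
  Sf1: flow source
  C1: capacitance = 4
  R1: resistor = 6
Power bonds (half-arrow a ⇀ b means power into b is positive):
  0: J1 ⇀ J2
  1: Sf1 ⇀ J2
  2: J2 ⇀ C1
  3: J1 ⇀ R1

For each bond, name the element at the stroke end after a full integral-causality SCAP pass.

bond 1 →Sf1  (Sf1 (Sf) sets flow on bond)
bond 0 →J2  (common-f at J2 fixed by 1)
bond 2 →J2  (J2 flow already set via bond 1)
bond 3 →J1  (J1: last free bond brings effort in)

β0 stroke→J2
β1 stroke→Sf1
β2 stroke→J2
β3 stroke→J1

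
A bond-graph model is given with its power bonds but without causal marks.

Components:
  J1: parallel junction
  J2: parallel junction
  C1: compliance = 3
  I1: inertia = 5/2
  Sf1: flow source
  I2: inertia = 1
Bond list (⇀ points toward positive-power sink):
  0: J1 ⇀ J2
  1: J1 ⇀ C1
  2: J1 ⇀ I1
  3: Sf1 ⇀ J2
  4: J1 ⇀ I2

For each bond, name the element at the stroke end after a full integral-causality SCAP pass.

β0 |J2
β1 |J1
β2 |I1
β3 |Sf1
β4 |I2

β3 stroke→Sf1  (Sf1: flow source, stroke at near end)
β0 stroke→J2  (only one effort-in slot at J2)
β1 stroke→J1  (C1 outputs effort q/C1)
β2 stroke→I1  (0-jn J1 has e-setter on 1)
β4 stroke→I2  (0-jn J1 has e-setter on 1)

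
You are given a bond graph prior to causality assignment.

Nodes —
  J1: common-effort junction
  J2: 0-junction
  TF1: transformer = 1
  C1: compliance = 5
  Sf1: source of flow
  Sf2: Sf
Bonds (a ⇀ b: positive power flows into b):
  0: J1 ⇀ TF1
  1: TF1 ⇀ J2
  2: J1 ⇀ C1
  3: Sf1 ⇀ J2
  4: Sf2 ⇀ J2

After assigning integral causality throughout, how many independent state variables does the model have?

1  (C1 all integral)

bond 3 stroke→Sf1  (source Sf1 imposes f)
bond 4 stroke→Sf2  (Sf2 (Sf) sets flow on bond)
bond 1 stroke→J2  (only one effort-in slot at J2)
bond 0 stroke→TF1  (TF1: transformer flips bond 1)
bond 2 stroke→J1  (J1: last free bond brings effort in)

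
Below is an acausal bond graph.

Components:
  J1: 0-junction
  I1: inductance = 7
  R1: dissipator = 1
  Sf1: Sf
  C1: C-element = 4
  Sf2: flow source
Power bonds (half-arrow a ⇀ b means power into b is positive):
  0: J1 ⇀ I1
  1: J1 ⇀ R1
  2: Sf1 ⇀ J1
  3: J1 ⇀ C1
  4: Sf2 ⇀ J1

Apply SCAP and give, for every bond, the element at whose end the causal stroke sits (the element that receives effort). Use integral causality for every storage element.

b2 |Sf1  (Sf1 fixes flow; stroke at Sf1)
b4 |Sf2  (Sf2 fixes flow; stroke at Sf2)
b0 |I1  (I1: I, integral causality)
b3 |J1  (C1 outputs effort q/C1)
b1 |R1  (J1: bond 3 brought effort, rest push out)

#0 →I1
#1 →R1
#2 →Sf1
#3 →J1
#4 →Sf2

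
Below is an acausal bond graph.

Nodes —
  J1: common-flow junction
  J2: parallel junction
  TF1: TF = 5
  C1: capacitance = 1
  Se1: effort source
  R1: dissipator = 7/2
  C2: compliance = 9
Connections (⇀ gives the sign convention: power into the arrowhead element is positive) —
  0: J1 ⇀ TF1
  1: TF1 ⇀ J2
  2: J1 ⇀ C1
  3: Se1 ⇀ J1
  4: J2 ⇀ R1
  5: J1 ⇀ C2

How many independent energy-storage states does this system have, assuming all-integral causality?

bond 3 stroke at J1  (source Se1 imposes e)
bond 2 stroke at J1  (C1 outputs effort q/C1)
bond 5 stroke at J1  (prefer integral on C2)
bond 0 stroke at TF1  (J1: last free bond brings flow in)
bond 1 stroke at J2  (TF1: transformer flips bond 0)
bond 4 stroke at R1  (common-e at J2 fixed by 1)

2  (C1, C2 all integral)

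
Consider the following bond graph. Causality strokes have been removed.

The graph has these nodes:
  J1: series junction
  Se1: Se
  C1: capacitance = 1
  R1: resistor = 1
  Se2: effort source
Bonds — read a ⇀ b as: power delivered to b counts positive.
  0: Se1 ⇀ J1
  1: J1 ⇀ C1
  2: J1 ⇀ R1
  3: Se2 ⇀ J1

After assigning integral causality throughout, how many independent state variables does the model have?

1  (C1 all integral)

bond 0 stroke→J1  (Se1 (Se) sets effort on bond)
bond 3 stroke→J1  (Se2 (Se) sets effort on bond)
bond 1 stroke→J1  (prefer integral on C1)
bond 2 stroke→R1  (J1: last free bond brings flow in)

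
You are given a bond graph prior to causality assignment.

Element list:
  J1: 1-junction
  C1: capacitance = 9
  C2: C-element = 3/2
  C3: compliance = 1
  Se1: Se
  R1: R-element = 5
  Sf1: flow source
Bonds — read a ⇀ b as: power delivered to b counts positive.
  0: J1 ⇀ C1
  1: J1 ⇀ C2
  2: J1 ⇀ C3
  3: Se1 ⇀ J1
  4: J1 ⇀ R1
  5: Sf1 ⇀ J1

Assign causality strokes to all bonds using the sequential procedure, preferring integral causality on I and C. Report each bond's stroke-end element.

b0 |J1
b1 |J1
b2 |J1
b3 |J1
b4 |J1
b5 |Sf1

b3 stroke at J1  (Se1 fixes effort; stroke away)
b5 stroke at Sf1  (source Sf1 imposes f)
b0 stroke at J1  (common-f at J1 fixed by 5)
b1 stroke at J1  (common-f at J1 fixed by 5)
b2 stroke at J1  (J1: bond 5 brought flow, rest push out)
b4 stroke at J1  (common-f at J1 fixed by 5)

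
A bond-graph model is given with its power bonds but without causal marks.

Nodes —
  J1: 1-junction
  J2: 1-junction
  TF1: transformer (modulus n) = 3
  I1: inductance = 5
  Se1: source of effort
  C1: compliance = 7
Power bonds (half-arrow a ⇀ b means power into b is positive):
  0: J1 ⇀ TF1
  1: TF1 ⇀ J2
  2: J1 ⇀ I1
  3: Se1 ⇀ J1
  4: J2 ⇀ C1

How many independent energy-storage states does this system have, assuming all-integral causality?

2  (C1, I1 all integral)

#3 stroke→J1  (Se1: effort source, stroke at far end)
#2 stroke→I1  (I1: I, integral causality)
#0 stroke→J1  (J1 flow already set via bond 2)
#1 stroke→TF1  (TF TF1: opposite of bond 0)
#4 stroke→J2  (J2 flow already set via bond 1)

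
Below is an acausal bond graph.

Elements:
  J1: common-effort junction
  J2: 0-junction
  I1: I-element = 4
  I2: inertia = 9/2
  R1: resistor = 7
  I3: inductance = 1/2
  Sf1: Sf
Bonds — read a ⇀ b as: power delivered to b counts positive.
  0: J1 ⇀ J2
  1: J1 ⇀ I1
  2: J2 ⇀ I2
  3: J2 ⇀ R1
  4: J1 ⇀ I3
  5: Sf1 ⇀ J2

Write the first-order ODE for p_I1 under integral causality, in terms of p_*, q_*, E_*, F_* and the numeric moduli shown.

dp_I1/dt = 7*F_Sf1 - 7*p_I1/4 - 14*p_I2/9 - 14*p_I3

bond 5 stroke→Sf1  (Sf1: flow source, stroke at near end)
bond 1 stroke→I1  (I1: I, integral causality)
bond 2 stroke→I2  (I2: I, integral causality)
bond 4 stroke→I3  (I3 outputs flow p/I3)
bond 0 stroke→J1  (J1 needs exactly one e-in)
bond 3 stroke→J2  (J2 needs exactly one e-in)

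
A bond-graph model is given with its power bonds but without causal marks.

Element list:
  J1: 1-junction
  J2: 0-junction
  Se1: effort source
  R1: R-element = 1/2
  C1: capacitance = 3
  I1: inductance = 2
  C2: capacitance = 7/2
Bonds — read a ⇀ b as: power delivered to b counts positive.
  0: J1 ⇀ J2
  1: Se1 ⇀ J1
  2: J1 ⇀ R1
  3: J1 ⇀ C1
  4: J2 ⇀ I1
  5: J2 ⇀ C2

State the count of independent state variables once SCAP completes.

3  (C1, C2, I1 all integral)

β1 →J1  (source Se1 imposes e)
β3 →J1  (C1 outputs effort q/C1)
β4 →I1  (I1: I, integral causality)
β5 →J2  (C2 outputs effort q/C2)
β0 →J1  (J2 effort already set via bond 5)
β2 →R1  (only one flow-in slot at J1)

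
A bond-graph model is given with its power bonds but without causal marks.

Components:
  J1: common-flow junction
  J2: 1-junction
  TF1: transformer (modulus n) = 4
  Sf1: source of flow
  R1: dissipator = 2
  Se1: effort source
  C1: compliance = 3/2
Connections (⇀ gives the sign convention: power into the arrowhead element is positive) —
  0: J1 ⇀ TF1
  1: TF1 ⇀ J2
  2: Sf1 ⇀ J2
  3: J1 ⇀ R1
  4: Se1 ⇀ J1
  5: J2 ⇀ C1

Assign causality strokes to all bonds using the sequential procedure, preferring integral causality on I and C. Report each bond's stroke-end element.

b2 stroke→Sf1  (Sf1 (Sf) sets flow on bond)
b4 stroke→J1  (Se1 (Se) sets effort on bond)
b1 stroke→J2  (common-f at J2 fixed by 2)
b5 stroke→J2  (1-jn J2 has f-setter on 2)
b0 stroke→TF1  (TF TF1: opposite of bond 1)
b3 stroke→J1  (1-jn J1 has f-setter on 0)

β0 stroke at TF1
β1 stroke at J2
β2 stroke at Sf1
β3 stroke at J1
β4 stroke at J1
β5 stroke at J2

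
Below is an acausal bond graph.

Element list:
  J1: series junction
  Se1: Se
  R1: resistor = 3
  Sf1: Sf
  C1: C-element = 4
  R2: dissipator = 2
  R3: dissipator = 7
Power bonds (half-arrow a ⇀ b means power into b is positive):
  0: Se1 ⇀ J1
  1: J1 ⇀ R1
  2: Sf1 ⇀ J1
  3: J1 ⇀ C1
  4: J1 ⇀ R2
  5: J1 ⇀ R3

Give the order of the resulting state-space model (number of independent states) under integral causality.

#0 |J1  (Se1 fixes effort; stroke away)
#2 |Sf1  (Sf1 (Sf) sets flow on bond)
#1 |J1  (1-jn J1 has f-setter on 2)
#3 |J1  (J1 flow already set via bond 2)
#4 |J1  (common-f at J1 fixed by 2)
#5 |J1  (J1: bond 2 brought flow, rest push out)

1  (C1 all integral)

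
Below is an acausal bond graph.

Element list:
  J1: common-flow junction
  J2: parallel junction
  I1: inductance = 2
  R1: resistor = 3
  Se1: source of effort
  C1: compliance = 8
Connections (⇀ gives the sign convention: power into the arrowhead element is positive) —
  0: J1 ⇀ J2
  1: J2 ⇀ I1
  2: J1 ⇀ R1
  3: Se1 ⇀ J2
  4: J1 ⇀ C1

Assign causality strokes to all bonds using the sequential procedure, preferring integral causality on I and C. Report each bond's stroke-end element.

#0 stroke→J1
#1 stroke→I1
#2 stroke→R1
#3 stroke→J2
#4 stroke→J1

bond 3 stroke at J2  (source Se1 imposes e)
bond 0 stroke at J1  (J2: bond 3 brought effort, rest push out)
bond 1 stroke at I1  (J2 effort already set via bond 3)
bond 4 stroke at J1  (C1 integral (e out))
bond 2 stroke at R1  (J1: last free bond brings flow in)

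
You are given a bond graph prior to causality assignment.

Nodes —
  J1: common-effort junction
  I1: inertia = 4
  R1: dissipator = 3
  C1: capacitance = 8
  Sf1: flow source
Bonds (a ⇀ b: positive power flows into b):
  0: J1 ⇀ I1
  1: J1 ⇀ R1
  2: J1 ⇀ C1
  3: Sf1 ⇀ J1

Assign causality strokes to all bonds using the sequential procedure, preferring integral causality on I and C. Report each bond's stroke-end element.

bond 3 stroke at Sf1  (Sf1 fixes flow; stroke at Sf1)
bond 0 stroke at I1  (I1: I, integral causality)
bond 2 stroke at J1  (C1 integral (e out))
bond 1 stroke at R1  (0-jn J1 has e-setter on 2)

bond 0 →I1
bond 1 →R1
bond 2 →J1
bond 3 →Sf1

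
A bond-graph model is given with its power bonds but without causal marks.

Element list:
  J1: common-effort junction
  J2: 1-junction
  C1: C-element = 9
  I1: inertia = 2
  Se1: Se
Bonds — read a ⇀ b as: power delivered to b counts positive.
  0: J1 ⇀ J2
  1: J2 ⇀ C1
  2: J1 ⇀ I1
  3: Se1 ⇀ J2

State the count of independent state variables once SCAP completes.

b3 stroke at J2  (Se1 fixes effort; stroke away)
b1 stroke at J2  (C1 outputs effort q/C1)
b0 stroke at J1  (closing 1-jn rule on J2)
b2 stroke at I1  (common-e at J1 fixed by 0)

2  (C1, I1 all integral)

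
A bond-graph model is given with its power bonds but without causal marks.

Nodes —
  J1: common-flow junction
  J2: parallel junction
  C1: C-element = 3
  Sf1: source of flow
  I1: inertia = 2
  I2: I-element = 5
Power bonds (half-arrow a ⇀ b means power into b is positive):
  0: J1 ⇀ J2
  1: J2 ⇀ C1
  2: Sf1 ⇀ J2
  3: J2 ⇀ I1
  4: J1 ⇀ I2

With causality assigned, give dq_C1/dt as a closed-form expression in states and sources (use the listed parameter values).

dq_C1/dt = F_Sf1 - p_I1/2 + p_I2/5

bond 2 →Sf1  (Sf1: flow source, stroke at near end)
bond 1 →J2  (C1: C, integral causality)
bond 0 →J1  (0-jn J2 has e-setter on 1)
bond 3 →I1  (common-e at J2 fixed by 1)
bond 4 →I2  (J1: last free bond brings flow in)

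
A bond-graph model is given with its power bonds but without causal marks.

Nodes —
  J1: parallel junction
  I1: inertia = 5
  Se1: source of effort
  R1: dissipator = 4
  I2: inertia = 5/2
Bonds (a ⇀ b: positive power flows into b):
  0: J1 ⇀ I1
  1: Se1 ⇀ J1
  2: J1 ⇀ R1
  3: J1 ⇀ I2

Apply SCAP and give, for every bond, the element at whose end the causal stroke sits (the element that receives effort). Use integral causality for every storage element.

bond 0 |I1
bond 1 |J1
bond 2 |R1
bond 3 |I2

β1 stroke→J1  (Se1 (Se) sets effort on bond)
β0 stroke→I1  (common-e at J1 fixed by 1)
β2 stroke→R1  (J1: bond 1 brought effort, rest push out)
β3 stroke→I2  (J1: bond 1 brought effort, rest push out)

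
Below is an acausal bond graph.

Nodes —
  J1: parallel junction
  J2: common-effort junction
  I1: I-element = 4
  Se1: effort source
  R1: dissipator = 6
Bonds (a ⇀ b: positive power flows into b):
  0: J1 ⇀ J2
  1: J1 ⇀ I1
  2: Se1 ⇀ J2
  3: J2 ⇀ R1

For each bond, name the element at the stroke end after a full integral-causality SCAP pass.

β2 |J2  (Se1 fixes effort; stroke away)
β0 |J1  (J2 effort already set via bond 2)
β3 |R1  (common-e at J2 fixed by 2)
β1 |I1  (J1 effort already set via bond 0)

bond 0 stroke at J1
bond 1 stroke at I1
bond 2 stroke at J2
bond 3 stroke at R1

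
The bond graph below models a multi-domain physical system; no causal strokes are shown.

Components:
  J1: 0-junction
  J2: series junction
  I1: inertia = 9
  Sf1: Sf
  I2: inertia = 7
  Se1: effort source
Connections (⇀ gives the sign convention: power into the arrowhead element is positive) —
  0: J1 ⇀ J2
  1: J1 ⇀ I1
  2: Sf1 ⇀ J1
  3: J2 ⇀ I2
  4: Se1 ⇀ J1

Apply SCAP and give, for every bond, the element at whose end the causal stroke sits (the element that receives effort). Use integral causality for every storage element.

b0 |J2
b1 |I1
b2 |Sf1
b3 |I2
b4 |J1

bond 2 →Sf1  (source Sf1 imposes f)
bond 4 →J1  (Se1 (Se) sets effort on bond)
bond 0 →J2  (J1: bond 4 brought effort, rest push out)
bond 1 →I1  (J1 effort already set via bond 4)
bond 3 →I2  (J2 needs exactly one f-in)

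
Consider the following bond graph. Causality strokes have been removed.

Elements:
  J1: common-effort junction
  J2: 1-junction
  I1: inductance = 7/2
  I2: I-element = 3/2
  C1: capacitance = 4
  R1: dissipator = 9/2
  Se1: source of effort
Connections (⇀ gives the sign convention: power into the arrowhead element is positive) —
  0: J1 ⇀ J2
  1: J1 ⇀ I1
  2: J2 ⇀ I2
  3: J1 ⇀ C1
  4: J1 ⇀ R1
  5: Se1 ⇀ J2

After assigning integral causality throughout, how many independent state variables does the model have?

β5 →J2  (Se1 (Se) sets effort on bond)
β1 →I1  (prefer integral on I1)
β2 →I2  (I2 outputs flow p/I2)
β0 →J2  (1-jn J2 has f-setter on 2)
β3 →J1  (prefer integral on C1)
β4 →R1  (0-jn J1 has e-setter on 3)

3  (C1, I1, I2 all integral)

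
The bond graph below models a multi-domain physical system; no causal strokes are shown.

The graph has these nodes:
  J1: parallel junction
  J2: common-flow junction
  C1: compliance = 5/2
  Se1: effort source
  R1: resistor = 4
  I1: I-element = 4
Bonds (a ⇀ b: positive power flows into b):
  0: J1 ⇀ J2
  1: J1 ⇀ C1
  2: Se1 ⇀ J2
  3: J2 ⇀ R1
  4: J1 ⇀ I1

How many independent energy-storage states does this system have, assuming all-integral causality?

2  (C1, I1 all integral)

bond 2 stroke→J2  (Se1 fixes effort; stroke away)
bond 1 stroke→J1  (prefer integral on C1)
bond 0 stroke→J2  (J1: bond 1 brought effort, rest push out)
bond 4 stroke→I1  (common-e at J1 fixed by 1)
bond 3 stroke→R1  (J2: last free bond brings flow in)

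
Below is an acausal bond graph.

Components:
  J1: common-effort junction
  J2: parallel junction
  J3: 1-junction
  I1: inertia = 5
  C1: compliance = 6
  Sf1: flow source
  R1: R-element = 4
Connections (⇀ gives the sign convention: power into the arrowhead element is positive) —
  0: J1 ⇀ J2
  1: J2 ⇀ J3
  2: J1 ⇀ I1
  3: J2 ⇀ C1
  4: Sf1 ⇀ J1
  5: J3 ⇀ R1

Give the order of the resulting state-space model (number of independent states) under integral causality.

2  (C1, I1 all integral)

bond 4 stroke→Sf1  (Sf1 (Sf) sets flow on bond)
bond 2 stroke→I1  (I1 outputs flow p/I1)
bond 0 stroke→J1  (J1 needs exactly one e-in)
bond 3 stroke→J2  (prefer integral on C1)
bond 1 stroke→J3  (common-e at J2 fixed by 3)
bond 5 stroke→R1  (J3 needs exactly one f-in)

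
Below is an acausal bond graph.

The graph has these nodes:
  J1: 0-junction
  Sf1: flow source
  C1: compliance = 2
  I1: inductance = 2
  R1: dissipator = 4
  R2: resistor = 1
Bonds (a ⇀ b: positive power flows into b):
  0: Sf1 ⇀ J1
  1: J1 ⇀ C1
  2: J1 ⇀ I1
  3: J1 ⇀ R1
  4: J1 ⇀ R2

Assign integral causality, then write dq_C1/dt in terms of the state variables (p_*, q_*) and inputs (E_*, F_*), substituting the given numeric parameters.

b0 |Sf1  (source Sf1 imposes f)
b1 |J1  (C1 integral (e out))
b2 |I1  (J1: bond 1 brought effort, rest push out)
b3 |R1  (J1 effort already set via bond 1)
b4 |R2  (common-e at J1 fixed by 1)

dq_C1/dt = F_Sf1 - p_I1/2 - 5*q_C1/8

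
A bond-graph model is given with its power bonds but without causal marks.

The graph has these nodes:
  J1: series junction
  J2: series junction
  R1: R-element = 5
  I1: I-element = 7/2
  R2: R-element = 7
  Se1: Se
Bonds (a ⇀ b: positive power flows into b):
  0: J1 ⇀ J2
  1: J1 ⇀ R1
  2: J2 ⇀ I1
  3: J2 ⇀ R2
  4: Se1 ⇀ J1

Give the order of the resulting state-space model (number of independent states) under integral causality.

#4 stroke at J1  (Se1 (Se) sets effort on bond)
#2 stroke at I1  (prefer integral on I1)
#0 stroke at J2  (J2 flow already set via bond 2)
#3 stroke at J2  (J2 flow already set via bond 2)
#1 stroke at J1  (J1 flow already set via bond 0)

1  (I1 all integral)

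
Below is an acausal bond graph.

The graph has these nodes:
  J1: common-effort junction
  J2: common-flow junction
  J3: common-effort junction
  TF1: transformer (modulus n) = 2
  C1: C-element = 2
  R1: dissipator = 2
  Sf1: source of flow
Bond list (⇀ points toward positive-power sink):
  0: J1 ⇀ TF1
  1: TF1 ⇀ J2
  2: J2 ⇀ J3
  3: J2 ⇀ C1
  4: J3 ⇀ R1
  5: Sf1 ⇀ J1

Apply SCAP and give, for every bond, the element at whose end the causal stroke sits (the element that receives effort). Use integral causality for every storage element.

b5 |Sf1  (source Sf1 imposes f)
b0 |J1  (closing 0-jn rule on J1)
b1 |TF1  (TF TF1: opposite of bond 0)
b2 |J2  (J2: bond 1 brought flow, rest push out)
b3 |J2  (1-jn J2 has f-setter on 1)
b4 |J3  (only one effort-in slot at J3)

β0 stroke at J1
β1 stroke at TF1
β2 stroke at J2
β3 stroke at J2
β4 stroke at J3
β5 stroke at Sf1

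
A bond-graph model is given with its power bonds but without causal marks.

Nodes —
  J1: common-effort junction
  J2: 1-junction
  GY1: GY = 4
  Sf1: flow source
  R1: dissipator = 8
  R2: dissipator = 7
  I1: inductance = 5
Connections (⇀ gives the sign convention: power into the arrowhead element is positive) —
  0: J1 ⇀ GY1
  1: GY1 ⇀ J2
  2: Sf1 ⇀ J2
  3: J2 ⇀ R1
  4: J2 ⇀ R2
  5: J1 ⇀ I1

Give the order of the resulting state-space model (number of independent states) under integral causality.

1  (I1 all integral)

β2 stroke at Sf1  (source Sf1 imposes f)
β1 stroke at J2  (J2 flow already set via bond 2)
β3 stroke at J2  (1-jn J2 has f-setter on 2)
β4 stroke at J2  (J2: bond 2 brought flow, rest push out)
β0 stroke at J1  (GY1: gyrator matches bond 1)
β5 stroke at I1  (J1: bond 0 brought effort, rest push out)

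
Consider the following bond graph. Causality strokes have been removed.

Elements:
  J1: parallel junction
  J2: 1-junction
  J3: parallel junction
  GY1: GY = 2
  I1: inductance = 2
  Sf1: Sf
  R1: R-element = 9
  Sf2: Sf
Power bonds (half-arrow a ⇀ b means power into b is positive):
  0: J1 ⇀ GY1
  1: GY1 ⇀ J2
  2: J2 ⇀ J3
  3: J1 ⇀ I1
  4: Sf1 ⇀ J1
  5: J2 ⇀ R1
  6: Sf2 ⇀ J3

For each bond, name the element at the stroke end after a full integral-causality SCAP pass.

β0 stroke→J1
β1 stroke→J2
β2 stroke→J3
β3 stroke→I1
β4 stroke→Sf1
β5 stroke→J2
β6 stroke→Sf2

bond 4 →Sf1  (Sf1 (Sf) sets flow on bond)
bond 6 →Sf2  (Sf2 fixes flow; stroke at Sf2)
bond 2 →J3  (only one effort-in slot at J3)
bond 1 →J2  (common-f at J2 fixed by 2)
bond 5 →J2  (1-jn J2 has f-setter on 2)
bond 0 →J1  (GY1 both-in/both-out from 1)
bond 3 →I1  (0-jn J1 has e-setter on 0)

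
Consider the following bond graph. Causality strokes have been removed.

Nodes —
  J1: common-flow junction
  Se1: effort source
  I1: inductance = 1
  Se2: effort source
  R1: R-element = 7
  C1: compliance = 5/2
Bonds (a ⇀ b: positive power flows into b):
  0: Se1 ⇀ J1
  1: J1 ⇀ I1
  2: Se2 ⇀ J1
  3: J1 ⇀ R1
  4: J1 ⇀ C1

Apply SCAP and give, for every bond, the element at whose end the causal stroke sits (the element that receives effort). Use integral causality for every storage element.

b0 stroke at J1
b1 stroke at I1
b2 stroke at J1
b3 stroke at J1
b4 stroke at J1

β0 |J1  (Se1: effort source, stroke at far end)
β2 |J1  (Se2 fixes effort; stroke away)
β1 |I1  (I1 integral (f out))
β3 |J1  (1-jn J1 has f-setter on 1)
β4 |J1  (common-f at J1 fixed by 1)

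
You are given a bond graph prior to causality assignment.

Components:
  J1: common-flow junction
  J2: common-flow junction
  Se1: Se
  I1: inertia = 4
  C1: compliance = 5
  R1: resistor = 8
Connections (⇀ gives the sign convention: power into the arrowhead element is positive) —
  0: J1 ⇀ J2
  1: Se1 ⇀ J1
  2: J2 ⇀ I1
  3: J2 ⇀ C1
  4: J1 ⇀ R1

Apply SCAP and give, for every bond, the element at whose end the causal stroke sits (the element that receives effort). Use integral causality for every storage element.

b1 →J1  (Se1: effort source, stroke at far end)
b2 →I1  (I1 outputs flow p/I1)
b0 →J2  (J2: bond 2 brought flow, rest push out)
b3 →J2  (common-f at J2 fixed by 2)
b4 →J1  (J1: bond 0 brought flow, rest push out)

bond 0 stroke at J2
bond 1 stroke at J1
bond 2 stroke at I1
bond 3 stroke at J2
bond 4 stroke at J1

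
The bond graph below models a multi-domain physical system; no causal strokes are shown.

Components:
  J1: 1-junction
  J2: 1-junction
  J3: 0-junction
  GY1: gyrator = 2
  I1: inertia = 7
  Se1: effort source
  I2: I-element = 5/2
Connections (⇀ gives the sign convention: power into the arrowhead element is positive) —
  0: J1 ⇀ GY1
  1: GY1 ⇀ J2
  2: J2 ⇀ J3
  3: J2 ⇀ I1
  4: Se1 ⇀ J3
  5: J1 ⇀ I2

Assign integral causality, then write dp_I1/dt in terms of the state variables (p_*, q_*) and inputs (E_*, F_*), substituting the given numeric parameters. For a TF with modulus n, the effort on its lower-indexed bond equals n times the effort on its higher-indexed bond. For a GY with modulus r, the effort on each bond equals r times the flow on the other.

dp_I1/dt = -E_Se1 + 4*p_I2/5

b4 stroke→J3  (Se1 (Se) sets effort on bond)
b2 stroke→J2  (common-e at J3 fixed by 4)
b3 stroke→I1  (I1: I, integral causality)
b1 stroke→J2  (J2: bond 3 brought flow, rest push out)
b0 stroke→J1  (GY1: gyrator matches bond 1)
b5 stroke→I2  (closing 1-jn rule on J1)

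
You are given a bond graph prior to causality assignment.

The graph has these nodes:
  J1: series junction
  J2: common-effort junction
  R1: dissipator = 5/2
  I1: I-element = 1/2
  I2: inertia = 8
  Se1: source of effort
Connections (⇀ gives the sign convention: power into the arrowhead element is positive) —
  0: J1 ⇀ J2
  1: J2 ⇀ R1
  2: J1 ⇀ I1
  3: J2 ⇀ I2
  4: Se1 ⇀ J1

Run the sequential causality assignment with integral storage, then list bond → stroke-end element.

#4 |J1  (Se1: effort source, stroke at far end)
#2 |I1  (I1: I, integral causality)
#0 |J1  (1-jn J1 has f-setter on 2)
#3 |I2  (prefer integral on I2)
#1 |J2  (J2 needs exactly one e-in)

bond 0 →J1
bond 1 →J2
bond 2 →I1
bond 3 →I2
bond 4 →J1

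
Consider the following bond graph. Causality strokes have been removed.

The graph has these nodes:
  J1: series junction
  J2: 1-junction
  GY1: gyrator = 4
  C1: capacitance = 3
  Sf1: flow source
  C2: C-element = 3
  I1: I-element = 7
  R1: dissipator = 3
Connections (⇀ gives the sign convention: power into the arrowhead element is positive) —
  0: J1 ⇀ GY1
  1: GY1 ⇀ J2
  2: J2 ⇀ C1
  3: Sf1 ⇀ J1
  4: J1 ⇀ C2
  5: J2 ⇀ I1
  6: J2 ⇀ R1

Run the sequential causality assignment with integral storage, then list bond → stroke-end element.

#0 stroke at J1
#1 stroke at J2
#2 stroke at J2
#3 stroke at Sf1
#4 stroke at J1
#5 stroke at I1
#6 stroke at J2

#3 stroke at Sf1  (Sf1 (Sf) sets flow on bond)
#0 stroke at J1  (J1: bond 3 brought flow, rest push out)
#4 stroke at J1  (common-f at J1 fixed by 3)
#1 stroke at J2  (GY1: gyrator matches bond 0)
#2 stroke at J2  (prefer integral on C1)
#5 stroke at I1  (I1: I, integral causality)
#6 stroke at J2  (J2: bond 5 brought flow, rest push out)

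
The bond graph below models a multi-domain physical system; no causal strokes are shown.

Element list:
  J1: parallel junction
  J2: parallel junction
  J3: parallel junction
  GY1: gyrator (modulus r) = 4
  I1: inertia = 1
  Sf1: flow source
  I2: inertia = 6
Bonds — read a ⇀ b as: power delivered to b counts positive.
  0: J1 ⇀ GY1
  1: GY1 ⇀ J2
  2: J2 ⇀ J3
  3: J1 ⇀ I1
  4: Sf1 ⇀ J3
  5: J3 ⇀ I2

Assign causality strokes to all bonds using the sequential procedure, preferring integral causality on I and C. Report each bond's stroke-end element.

β0 →J1
β1 →J2
β2 →J3
β3 →I1
β4 →Sf1
β5 →I2

#4 |Sf1  (Sf1 fixes flow; stroke at Sf1)
#3 |I1  (I1 outputs flow p/I1)
#0 |J1  (J1: last free bond brings effort in)
#1 |J2  (GY1 both-in/both-out from 0)
#2 |J3  (0-jn J2 has e-setter on 1)
#5 |I2  (J3 effort already set via bond 2)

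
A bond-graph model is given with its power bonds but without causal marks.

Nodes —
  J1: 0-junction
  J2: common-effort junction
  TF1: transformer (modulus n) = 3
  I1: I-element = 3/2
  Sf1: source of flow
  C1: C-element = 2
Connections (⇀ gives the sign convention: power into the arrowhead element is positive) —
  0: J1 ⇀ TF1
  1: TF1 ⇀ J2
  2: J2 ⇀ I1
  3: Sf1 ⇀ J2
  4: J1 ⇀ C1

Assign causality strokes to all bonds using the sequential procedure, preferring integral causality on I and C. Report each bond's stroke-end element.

b3 stroke→Sf1  (Sf1: flow source, stroke at near end)
b2 stroke→I1  (I1 integral (f out))
b1 stroke→J2  (J2: last free bond brings effort in)
b0 stroke→TF1  (TF1: transformer flips bond 1)
b4 stroke→J1  (J1 needs exactly one e-in)

b0 stroke at TF1
b1 stroke at J2
b2 stroke at I1
b3 stroke at Sf1
b4 stroke at J1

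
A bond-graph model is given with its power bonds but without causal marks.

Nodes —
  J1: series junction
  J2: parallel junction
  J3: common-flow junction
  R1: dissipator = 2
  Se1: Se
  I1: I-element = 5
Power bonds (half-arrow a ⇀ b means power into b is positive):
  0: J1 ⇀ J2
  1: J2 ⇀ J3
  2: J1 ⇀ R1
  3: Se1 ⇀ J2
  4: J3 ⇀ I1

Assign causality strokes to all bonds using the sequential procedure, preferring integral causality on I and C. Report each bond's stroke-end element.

bond 3 stroke→J2  (Se1: effort source, stroke at far end)
bond 0 stroke→J1  (0-jn J2 has e-setter on 3)
bond 1 stroke→J3  (0-jn J2 has e-setter on 3)
bond 4 stroke→I1  (closing 1-jn rule on J3)
bond 2 stroke→R1  (only one flow-in slot at J1)

β0 stroke→J1
β1 stroke→J3
β2 stroke→R1
β3 stroke→J2
β4 stroke→I1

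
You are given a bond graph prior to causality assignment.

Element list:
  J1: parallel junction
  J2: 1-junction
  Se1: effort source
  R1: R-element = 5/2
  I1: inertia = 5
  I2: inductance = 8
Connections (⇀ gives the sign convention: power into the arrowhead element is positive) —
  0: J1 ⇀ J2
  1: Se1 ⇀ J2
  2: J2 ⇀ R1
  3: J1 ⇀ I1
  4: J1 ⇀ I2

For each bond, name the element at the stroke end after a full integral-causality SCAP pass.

β1 →J2  (Se1 (Se) sets effort on bond)
β3 →I1  (I1 outputs flow p/I1)
β4 →I2  (I2 integral (f out))
β0 →J1  (only one effort-in slot at J1)
β2 →J2  (common-f at J2 fixed by 0)

#0 stroke at J1
#1 stroke at J2
#2 stroke at J2
#3 stroke at I1
#4 stroke at I2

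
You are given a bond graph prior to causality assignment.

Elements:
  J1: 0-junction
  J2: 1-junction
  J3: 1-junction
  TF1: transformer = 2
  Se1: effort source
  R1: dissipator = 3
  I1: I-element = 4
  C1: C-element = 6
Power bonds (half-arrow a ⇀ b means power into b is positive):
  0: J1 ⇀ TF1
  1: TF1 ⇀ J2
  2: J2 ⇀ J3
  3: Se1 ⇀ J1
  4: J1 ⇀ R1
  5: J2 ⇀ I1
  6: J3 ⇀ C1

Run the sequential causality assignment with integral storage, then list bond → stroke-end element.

bond 0 stroke→TF1
bond 1 stroke→J2
bond 2 stroke→J2
bond 3 stroke→J1
bond 4 stroke→R1
bond 5 stroke→I1
bond 6 stroke→J3

b3 →J1  (source Se1 imposes e)
b0 →TF1  (common-e at J1 fixed by 3)
b4 →R1  (J1 effort already set via bond 3)
b1 →J2  (TF1: transformer flips bond 0)
b5 →I1  (prefer integral on I1)
b2 →J2  (1-jn J2 has f-setter on 5)
b6 →J3  (1-jn J3 has f-setter on 2)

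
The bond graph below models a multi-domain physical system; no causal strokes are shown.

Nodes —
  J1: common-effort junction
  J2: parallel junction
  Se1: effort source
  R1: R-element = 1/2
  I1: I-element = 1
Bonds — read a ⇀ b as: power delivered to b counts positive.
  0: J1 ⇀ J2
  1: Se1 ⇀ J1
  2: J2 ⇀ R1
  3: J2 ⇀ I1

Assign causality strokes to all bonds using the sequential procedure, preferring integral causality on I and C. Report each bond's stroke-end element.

#1 stroke→J1  (Se1 fixes effort; stroke away)
#0 stroke→J2  (0-jn J1 has e-setter on 1)
#2 stroke→R1  (common-e at J2 fixed by 0)
#3 stroke→I1  (0-jn J2 has e-setter on 0)

bond 0 →J2
bond 1 →J1
bond 2 →R1
bond 3 →I1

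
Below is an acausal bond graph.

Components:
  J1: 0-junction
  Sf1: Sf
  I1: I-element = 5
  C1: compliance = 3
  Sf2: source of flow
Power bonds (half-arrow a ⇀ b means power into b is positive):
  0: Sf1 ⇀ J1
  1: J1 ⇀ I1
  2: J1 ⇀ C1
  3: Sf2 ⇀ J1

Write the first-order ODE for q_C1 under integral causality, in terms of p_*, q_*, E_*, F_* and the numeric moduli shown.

#0 stroke→Sf1  (Sf1: flow source, stroke at near end)
#3 stroke→Sf2  (Sf2: flow source, stroke at near end)
#1 stroke→I1  (I1: I, integral causality)
#2 stroke→J1  (closing 0-jn rule on J1)

dq_C1/dt = F_Sf1 + F_Sf2 - p_I1/5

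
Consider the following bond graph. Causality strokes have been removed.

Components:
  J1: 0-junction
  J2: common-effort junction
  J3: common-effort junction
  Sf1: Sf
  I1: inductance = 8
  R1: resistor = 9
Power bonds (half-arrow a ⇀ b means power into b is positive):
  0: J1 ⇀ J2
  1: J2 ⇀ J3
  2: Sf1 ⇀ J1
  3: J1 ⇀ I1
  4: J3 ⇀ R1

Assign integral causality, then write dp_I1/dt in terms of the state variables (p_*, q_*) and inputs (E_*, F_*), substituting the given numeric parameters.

#2 →Sf1  (source Sf1 imposes f)
#3 →I1  (I1: I, integral causality)
#0 →J1  (only one effort-in slot at J1)
#1 →J2  (J2 needs exactly one e-in)
#4 →J3  (only one effort-in slot at J3)

dp_I1/dt = 9*F_Sf1 - 9*p_I1/8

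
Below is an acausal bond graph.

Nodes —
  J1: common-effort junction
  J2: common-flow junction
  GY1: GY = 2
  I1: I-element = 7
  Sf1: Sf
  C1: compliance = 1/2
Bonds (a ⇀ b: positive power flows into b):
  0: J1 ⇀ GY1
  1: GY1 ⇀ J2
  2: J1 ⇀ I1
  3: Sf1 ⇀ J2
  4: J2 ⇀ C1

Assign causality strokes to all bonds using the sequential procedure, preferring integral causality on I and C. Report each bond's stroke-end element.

bond 3 →Sf1  (Sf1 (Sf) sets flow on bond)
bond 1 →J2  (common-f at J2 fixed by 3)
bond 4 →J2  (1-jn J2 has f-setter on 3)
bond 0 →J1  (through GY1, causality inverts; strokes same side of GY1)
bond 2 →I1  (0-jn J1 has e-setter on 0)

bond 0 →J1
bond 1 →J2
bond 2 →I1
bond 3 →Sf1
bond 4 →J2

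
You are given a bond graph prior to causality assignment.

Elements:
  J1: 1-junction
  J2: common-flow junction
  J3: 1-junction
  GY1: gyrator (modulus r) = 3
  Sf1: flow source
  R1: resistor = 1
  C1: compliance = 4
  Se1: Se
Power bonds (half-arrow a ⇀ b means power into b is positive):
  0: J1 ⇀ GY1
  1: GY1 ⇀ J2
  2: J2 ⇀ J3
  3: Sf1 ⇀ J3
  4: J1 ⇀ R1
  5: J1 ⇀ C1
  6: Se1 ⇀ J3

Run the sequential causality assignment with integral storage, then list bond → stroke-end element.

bond 0 |J1
bond 1 |J2
bond 2 |J3
bond 3 |Sf1
bond 4 |R1
bond 5 |J1
bond 6 |J3

b3 →Sf1  (Sf1 fixes flow; stroke at Sf1)
b6 →J3  (source Se1 imposes e)
b2 →J3  (common-f at J3 fixed by 3)
b1 →J2  (J2: bond 2 brought flow, rest push out)
b0 →J1  (GY GY1: same side as bond 1)
b5 →J1  (C1 integral (e out))
b4 →R1  (closing 1-jn rule on J1)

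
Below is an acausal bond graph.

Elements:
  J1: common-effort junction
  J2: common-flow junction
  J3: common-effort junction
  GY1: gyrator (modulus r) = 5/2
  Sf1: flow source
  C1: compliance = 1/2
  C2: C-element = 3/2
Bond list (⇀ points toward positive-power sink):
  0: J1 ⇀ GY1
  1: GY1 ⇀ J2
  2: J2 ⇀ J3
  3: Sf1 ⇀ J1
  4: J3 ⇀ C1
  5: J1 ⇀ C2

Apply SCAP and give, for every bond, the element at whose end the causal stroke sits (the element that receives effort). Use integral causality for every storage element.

β3 stroke at Sf1  (Sf1: flow source, stroke at near end)
β4 stroke at J3  (C1 integral (e out))
β2 stroke at J2  (J3: bond 4 brought effort, rest push out)
β1 stroke at GY1  (closing 1-jn rule on J2)
β0 stroke at GY1  (through GY1, causality inverts; strokes same side of GY1)
β5 stroke at J1  (J1 needs exactly one e-in)

bond 0 |GY1
bond 1 |GY1
bond 2 |J2
bond 3 |Sf1
bond 4 |J3
bond 5 |J1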